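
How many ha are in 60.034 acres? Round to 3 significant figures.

1 acre = 0.404686 ha.
60.034 × 0.404686 ≈ 24.3 ha.

24.3 ha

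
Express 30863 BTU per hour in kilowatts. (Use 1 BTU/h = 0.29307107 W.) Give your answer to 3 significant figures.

9.05 kilowatts

1 BTU per hour = 0.000293071 kilowatts.
30863 × 0.000293071 ≈ 9.05 kW.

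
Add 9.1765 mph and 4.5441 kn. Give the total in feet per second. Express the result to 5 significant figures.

21.128 feet per second

9.1765 mph = 13.4589 ft/s and 4.5441 kn = 7.66958 ft/s.
13.4589 + 7.66958 ≈ 21.128 ft/s.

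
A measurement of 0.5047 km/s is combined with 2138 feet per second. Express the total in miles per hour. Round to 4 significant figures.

2587 mph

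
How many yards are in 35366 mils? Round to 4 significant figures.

0.9824 yd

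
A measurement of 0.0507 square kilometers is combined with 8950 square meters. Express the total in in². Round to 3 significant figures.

0.0507 km² = 7.85852e+7 in² and 8950 m² = 1.38725e+7 in².
7.85852e+7 + 1.38725e+7 ≈ 9.25e+7 in².

9.25e+7 square inches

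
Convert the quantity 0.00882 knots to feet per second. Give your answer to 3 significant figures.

1 kn = 1.68781 feet per second.
So 0.00882 × 1.68781 ≈ 0.0149 ft/s.

0.0149 ft/s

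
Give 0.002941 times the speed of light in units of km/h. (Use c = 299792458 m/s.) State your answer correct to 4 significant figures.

3.174 × 10^6 km/h

1 c = 1.07925 × 10^9 kilometers per hour.
Then 0.002941 × 1.07925 × 10^9 ≈ 3.174 × 10^6 km/h.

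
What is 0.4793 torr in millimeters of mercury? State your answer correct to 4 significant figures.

0.4793 mmHg

1 torr = 1.00000 mmHg.
0.4793 × 1.00000 ≈ 0.4793 mmHg.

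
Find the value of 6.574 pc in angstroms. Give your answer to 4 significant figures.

1 parsec = 3.08568e+26 Å.
Thus 6.574 × 3.08568e+26 ≈ 2.029e+27 Å.

2.029e+27 angstroms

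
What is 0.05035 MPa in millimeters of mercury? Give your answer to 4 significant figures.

1 megapascal = 7500.62 mmHg.
0.05035 × 7500.62 ≈ 377.7 mmHg.

377.7 mmHg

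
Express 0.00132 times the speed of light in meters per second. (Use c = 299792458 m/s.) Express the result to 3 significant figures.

396000 m/s

1 c = 2.99792 × 10^8 meters per second.
0.00132 × 2.99792 × 10^8 ≈ 396000 m/s.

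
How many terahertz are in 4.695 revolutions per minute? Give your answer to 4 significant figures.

7.825 × 10^-14 THz

1 revolution per minute = 1.66667 × 10^-14 terahertz.
So 4.695 × 1.66667 × 10^-14 ≈ 7.825 × 10^-14 THz.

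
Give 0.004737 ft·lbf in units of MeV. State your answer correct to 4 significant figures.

4.009e+10 megaelectronvolts

1 foot-pound = 8.46235e+12 megaelectronvolts.
So 0.004737 × 8.46235e+12 ≈ 4.009e+10 MeV.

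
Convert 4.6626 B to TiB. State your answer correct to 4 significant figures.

4.241 × 10^-12 tebibytes

1 B = 9.09495 × 10^-13 tebibytes.
Thus 4.6626 × 9.09495 × 10^-13 ≈ 4.241 × 10^-12 TiB.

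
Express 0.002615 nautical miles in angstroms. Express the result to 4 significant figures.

1 nmi = 1.85200 × 10^13 angstroms.
0.002615 × 1.85200 × 10^13 ≈ 4.843 × 10^10 Å.

4.843 × 10^10 angstroms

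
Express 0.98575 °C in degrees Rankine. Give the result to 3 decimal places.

°R = (°C + 273.15) × 9/5.
Applying the formula gives 493.444 °R.

493.444 degrees Rankine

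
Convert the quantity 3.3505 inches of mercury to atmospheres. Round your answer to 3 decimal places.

1 inHg = 0.0334211 atm.
So 3.3505 × 0.0334211 ≈ 0.112 atm.

0.112 atmospheres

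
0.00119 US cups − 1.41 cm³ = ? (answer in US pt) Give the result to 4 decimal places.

0.00119 US cup = 0.000595000 US pt and 1.41 cm³ = 0.00297986 US pt.
0.000595000 − 0.00297986 ≈ -0.0024 US pt.

-0.0024 US pints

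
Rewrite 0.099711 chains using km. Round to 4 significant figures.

1 chain = 0.0201168 km.
0.099711 × 0.0201168 ≈ 0.002006 km.

0.002006 kilometers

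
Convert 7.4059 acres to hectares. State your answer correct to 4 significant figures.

2.997 ha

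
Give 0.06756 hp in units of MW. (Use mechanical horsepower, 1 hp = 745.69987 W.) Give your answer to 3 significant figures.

5.04 × 10^-5 MW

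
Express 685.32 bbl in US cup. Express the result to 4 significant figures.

460500 US cup

1 oil barrel = 672.000 US cups.
Thus 685.32 × 672.000 ≈ 460500 US cup.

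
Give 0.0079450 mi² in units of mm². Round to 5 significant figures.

2.0577 × 10^10 mm²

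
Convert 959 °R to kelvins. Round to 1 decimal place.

532.8 kelvins

°R = K × 9/5.
Applying the formula gives 532.8 K.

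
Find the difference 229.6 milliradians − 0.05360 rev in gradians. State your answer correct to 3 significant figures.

229.6 mrad = 14.6168 grad and 0.05360 rev = 21.4400 grad.
14.6168 − 21.4400 ≈ -6.82 grad.

-6.82 grad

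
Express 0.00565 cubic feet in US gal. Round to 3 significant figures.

0.0423 US gal

1 cubic foot = 7.48052 US gallons.
Thus 0.00565 × 7.48052 ≈ 0.0423 US gal.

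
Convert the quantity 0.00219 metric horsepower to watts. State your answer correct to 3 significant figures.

1.61 W

1 metric horsepower = 735.499 W.
Thus 0.00219 × 735.499 ≈ 1.61 W.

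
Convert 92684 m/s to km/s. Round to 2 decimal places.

92.68 kilometers per second

1 meter per second = 0.00100000 km/s.
Then 92684 × 0.00100000 ≈ 92.68 km/s.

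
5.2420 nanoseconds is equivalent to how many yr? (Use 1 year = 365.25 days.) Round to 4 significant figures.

1.661 × 10^-16 yr

1 nanosecond = 3.16881 × 10^-17 yr.
So 5.2420 × 3.16881 × 10^-17 ≈ 1.661 × 10^-16 yr.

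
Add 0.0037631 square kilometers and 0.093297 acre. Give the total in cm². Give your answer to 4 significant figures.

0.0037631 km² = 3.76310 × 10^7 cm² and 0.093297 acre = 3.77560 × 10^6 cm².
3.76310 × 10^7 + 3.77560 × 10^6 ≈ 4.141 × 10^7 cm².

4.141 × 10^7 cm²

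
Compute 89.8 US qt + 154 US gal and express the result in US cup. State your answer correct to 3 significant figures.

89.8 US qt = 359.200 US cup and 154 US gal = 2464.00 US cup.
359.200 + 2464.00 ≈ 2820 US cup.

2820 US cup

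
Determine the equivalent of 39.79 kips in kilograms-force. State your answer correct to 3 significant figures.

18000 kgf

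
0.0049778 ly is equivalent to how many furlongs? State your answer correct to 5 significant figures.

1 light-year = 4.70290e+13 furlongs.
0.0049778 × 4.70290e+13 ≈ 2.3410e+11 furlong.

2.3410e+11 furlong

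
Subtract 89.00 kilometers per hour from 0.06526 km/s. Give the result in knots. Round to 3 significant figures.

0.06526 km/s = 126.855 kn and 89.00 km/h = 48.0562 kn.
126.855 − 48.0562 ≈ 78.8 kn.

78.8 kn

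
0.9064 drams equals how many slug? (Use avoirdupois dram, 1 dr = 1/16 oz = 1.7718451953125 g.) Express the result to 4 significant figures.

0.0001100 slug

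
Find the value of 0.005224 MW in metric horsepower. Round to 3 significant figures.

1 MW = 1359.62 metric horsepower.
0.005224 × 1359.62 ≈ 7.10 PS.

7.10 PS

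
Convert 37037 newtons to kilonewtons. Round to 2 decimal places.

37.04 kN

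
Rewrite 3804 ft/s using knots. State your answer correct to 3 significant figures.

2250 knots

1 ft/s = 0.592484 knots.
So 3804 × 0.592484 ≈ 2250 kn.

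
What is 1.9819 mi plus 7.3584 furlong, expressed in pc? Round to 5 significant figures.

1.5134e-13 parsecs

1.9819 mi = 1.03367e-13 pc and 7.3584 furlong = 4.79724e-14 pc.
1.03367e-13 + 4.79724e-14 ≈ 1.5134e-13 pc.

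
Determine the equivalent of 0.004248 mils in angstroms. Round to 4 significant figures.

1 mil = 254000 Å.
So 0.004248 × 254000 ≈ 1079 Å.

1079 angstroms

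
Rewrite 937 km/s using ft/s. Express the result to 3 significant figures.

3.07 × 10^6 ft/s

1 km/s = 3280.84 ft/s.
937 × 3280.84 ≈ 3.07 × 10^6 ft/s.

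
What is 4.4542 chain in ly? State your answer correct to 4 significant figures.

9.471e-15 ly

1 chain = 2.12635e-15 light-years.
So 4.4542 × 2.12635e-15 ≈ 9.471e-15 ly.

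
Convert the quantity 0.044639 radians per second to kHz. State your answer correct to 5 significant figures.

1 radian per second = 0.000159155 kilohertz.
Thus 0.044639 × 0.000159155 ≈ 7.1045 × 10^-6 kHz.

7.1045 × 10^-6 kilohertz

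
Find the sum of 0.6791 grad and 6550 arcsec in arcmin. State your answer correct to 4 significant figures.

0.6791 grad = 36.6714 arcmin and 6550 arcsec = 109.167 arcmin.
36.6714 + 109.167 ≈ 145.8 arcmin.

145.8 arcminutes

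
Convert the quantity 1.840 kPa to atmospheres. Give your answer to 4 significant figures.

0.01816 atm

1 kPa = 0.00986923 atm.
So 1.840 × 0.00986923 ≈ 0.01816 atm.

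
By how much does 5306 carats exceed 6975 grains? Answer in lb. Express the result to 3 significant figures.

1.34 lb

5306 ct = 2.33955 lb and 6975 gr = 0.996429 lb.
2.33955 − 0.996429 ≈ 1.34 lb.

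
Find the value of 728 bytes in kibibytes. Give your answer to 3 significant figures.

1 byte = 0.0009765625 kibibytes.
Thus 728 × 0.0009765625 ≈ 0.711 KiB.

0.711 KiB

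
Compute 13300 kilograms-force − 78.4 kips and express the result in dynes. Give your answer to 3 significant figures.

-2.18e+10 dynes

13300 kgf = 1.30428e+10 dyn and 78.4 kip = 3.48741e+10 dyn.
1.30428e+10 − 3.48741e+10 ≈ -2.18e+10 dyn.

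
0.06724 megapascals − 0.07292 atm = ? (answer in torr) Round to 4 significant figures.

0.06724 MPa = 504.341 torr and 0.07292 atm = 55.4192 torr.
504.341 − 55.4192 ≈ 448.9 torr.

448.9 torr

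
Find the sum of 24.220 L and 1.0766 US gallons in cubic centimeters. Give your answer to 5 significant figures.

24.220 L = 24220.0 cm³ and 1.0766 US gal = 4075.37 cm³.
24220.0 + 4075.37 ≈ 28295 cm³.

28295 cm³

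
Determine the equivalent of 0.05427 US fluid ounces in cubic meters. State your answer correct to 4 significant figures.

1 US fluid ounce = 2.95735 × 10^-5 cubic meters.
Thus 0.05427 × 2.95735 × 10^-5 ≈ 1.605 × 10^-6 m³.

1.605 × 10^-6 cubic meters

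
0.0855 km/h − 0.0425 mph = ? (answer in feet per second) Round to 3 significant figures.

0.0156 ft/s

0.0855 km/h = 0.0779199 ft/s and 0.0425 mph = 0.0623333 ft/s.
0.0779199 − 0.0623333 ≈ 0.0156 ft/s.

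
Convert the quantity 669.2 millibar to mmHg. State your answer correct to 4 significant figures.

1 mbar = 0.750062 mmHg.
Then 669.2 × 0.750062 ≈ 501.9 mmHg.

501.9 millimeters of mercury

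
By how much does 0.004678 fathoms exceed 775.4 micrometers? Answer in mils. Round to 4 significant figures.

306.3 mils

0.004678 fathom = 336.816 mil and 775.4 μm = 30.5276 mil.
336.816 − 30.5276 ≈ 306.3 mil.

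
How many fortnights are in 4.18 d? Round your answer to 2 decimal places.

1 d = 0.0714286 fortnights.
So 4.18 × 0.0714286 ≈ 0.30 fortnight.

0.30 fortnight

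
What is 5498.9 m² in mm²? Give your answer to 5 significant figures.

1 m² = 1.00000e+6 square millimeters.
Then 5498.9 × 1.00000e+6 ≈ 5.4989e+9 mm².

5.4989e+9 square millimeters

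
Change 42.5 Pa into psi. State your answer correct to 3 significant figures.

1 Pa = 0.000145038 pounds per square inch.
42.5 × 0.000145038 ≈ 0.00616 psi.

0.00616 psi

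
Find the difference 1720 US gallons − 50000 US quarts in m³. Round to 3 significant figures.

-40.8 m³

1720 US gal = 6.51091 m³ and 50000 US qt = 47.3176 m³.
6.51091 − 47.3176 ≈ -40.8 m³.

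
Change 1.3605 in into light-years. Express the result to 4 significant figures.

3.653e-18 light-years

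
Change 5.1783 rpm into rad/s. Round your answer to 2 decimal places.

0.54 rad/s

1 rpm = 0.104720 rad/s.
Then 5.1783 × 0.104720 ≈ 0.54 rad/s.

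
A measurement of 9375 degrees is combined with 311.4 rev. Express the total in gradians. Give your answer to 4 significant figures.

9375 ° = 10416.7 grad and 311.4 rev = 124560 grad.
10416.7 + 124560 ≈ 135000 grad.

135000 grad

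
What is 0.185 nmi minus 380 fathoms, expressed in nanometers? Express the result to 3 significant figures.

0.185 nmi = 3.42620 × 10^11 nm and 380 fathom = 6.94944 × 10^11 nm.
3.42620 × 10^11 − 6.94944 × 10^11 ≈ -3.52 × 10^11 nm.

-3.52 × 10^11 nanometers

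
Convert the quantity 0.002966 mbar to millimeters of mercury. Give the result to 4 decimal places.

0.0022 millimeters of mercury

1 mbar = 0.750062 millimeters of mercury.
So 0.002966 × 0.750062 ≈ 0.0022 mmHg.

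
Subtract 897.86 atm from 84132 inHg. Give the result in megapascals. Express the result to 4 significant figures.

84132 inHg = 284.904 MPa and 897.86 atm = 90.9757 MPa.
284.904 − 90.9757 ≈ 193.9 MPa.

193.9 MPa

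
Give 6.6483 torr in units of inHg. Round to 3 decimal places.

1 torr = 0.0393701 inHg.
So 6.6483 × 0.0393701 ≈ 0.262 inHg.

0.262 inches of mercury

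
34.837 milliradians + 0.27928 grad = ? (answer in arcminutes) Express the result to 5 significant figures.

34.837 mrad = 119.761 arcmin and 0.27928 grad = 15.0811 arcmin.
119.761 + 15.0811 ≈ 134.84 arcmin.

134.84 arcmin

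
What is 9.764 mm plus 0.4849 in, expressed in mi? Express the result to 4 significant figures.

1.372 × 10^-5 mi

9.764 mm = 6.06707 × 10^-6 mi and 0.4849 in = 7.65309 × 10^-6 mi.
6.06707 × 10^-6 + 7.65309 × 10^-6 ≈ 1.372 × 10^-5 mi.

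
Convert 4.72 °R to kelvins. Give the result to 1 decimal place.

2.6 K

°R = K × 9/5.
Applying the formula gives 2.6 K.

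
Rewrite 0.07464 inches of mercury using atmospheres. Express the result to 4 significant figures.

1 inHg = 0.0334211 atmospheres.
0.07464 × 0.0334211 ≈ 0.002495 atm.

0.002495 atmospheres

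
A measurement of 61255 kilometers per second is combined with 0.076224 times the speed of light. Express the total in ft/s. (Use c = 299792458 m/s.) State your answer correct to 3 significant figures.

2.76e+8 feet per second

61255 km/s = 2.00968e+8 ft/s and 0.076224 c = 7.49717e+7 ft/s.
2.00968e+8 + 7.49717e+7 ≈ 2.76e+8 ft/s.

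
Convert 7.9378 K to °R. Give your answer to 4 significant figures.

14.29 °R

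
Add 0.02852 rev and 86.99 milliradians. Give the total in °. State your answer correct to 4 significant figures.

15.25 °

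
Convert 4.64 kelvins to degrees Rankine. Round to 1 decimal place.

°R = K × 9/5.
Applying the formula gives 8.4 °R.

8.4 degrees Rankine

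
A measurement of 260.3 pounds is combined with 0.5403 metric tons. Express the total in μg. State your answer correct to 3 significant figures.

6.58 × 10^11 μg

260.3 lb = 1.18070 × 10^11 μg and 0.5403 t = 5.40300 × 10^11 μg.
1.18070 × 10^11 + 5.40300 × 10^11 ≈ 6.58 × 10^11 μg.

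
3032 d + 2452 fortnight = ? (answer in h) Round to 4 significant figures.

3032 d = 72768.0 h and 2452 fortnight = 823872 h.
72768.0 + 823872 ≈ 896600 h.

896600 h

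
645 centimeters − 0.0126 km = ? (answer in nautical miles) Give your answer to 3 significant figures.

-0.00332 nautical miles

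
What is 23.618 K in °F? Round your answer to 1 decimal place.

K = (°F + 459.67) × 5/9.
Applying the formula gives -417.2 °F.

-417.2 degrees Fahrenheit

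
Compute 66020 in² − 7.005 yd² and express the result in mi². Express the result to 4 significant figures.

1.418e-5 mi²

66020 in² = 1.64454e-5 mi² and 7.005 yd² = 2.26143e-6 mi².
1.64454e-5 − 2.26143e-6 ≈ 1.418e-5 mi².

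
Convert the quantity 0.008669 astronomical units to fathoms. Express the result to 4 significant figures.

1 au = 8.18011e+10 fathom.
Then 0.008669 × 8.18011e+10 ≈ 7.091e+8 fathom.

7.091e+8 fathom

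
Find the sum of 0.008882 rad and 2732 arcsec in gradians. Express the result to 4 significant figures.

1.409 gradians

0.008882 rad = 0.565446 grad and 2732 arcsec = 0.843210 grad.
0.565446 + 0.843210 ≈ 1.409 grad.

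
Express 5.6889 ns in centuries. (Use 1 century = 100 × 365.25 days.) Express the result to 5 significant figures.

1.8027 × 10^-18 century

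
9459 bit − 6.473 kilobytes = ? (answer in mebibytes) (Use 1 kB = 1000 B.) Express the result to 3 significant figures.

-0.00505 mebibytes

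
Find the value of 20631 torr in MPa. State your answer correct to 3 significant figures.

2.75 MPa

1 torr = 0.000133322 MPa.
20631 × 0.000133322 ≈ 2.75 MPa.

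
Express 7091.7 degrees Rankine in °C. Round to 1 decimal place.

3666.7 °C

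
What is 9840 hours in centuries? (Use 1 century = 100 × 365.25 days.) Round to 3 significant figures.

1 h = 1.14077e-6 century.
Then 9840 × 1.14077e-6 ≈ 0.0112 century.

0.0112 century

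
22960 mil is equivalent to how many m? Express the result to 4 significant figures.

0.5832 m

1 mil = 2.54000 × 10^-5 meters.
Thus 22960 × 2.54000 × 10^-5 ≈ 0.5832 m.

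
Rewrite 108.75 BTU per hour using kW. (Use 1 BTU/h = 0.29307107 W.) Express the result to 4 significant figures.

0.03187 kW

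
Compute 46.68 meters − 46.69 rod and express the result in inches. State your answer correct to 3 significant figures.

-7410 inches

46.68 m = 1837.80 in and 46.69 rod = 9244.62 in.
1837.80 − 9244.62 ≈ -7410 in.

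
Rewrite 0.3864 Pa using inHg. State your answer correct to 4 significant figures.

1 Pa = 0.000295300 inches of mercury.
Then 0.3864 × 0.000295300 ≈ 0.0001141 inHg.

0.0001141 inHg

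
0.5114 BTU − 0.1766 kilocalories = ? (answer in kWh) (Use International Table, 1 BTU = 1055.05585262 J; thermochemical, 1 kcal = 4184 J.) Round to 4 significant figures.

-5.537e-5 kilowatt-hours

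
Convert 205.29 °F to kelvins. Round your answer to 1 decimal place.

369.4 K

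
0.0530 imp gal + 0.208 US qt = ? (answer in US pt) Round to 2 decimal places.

0.0530 imp gal = 0.509203 US pt and 0.208 US qt = 0.416000 US pt.
0.509203 + 0.416000 ≈ 0.93 US pt.

0.93 US pt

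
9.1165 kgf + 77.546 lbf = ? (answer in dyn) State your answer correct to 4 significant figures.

4.343e+7 dynes

9.1165 kgf = 8.94023e+6 dyn and 77.546 lbf = 3.44942e+7 dyn.
8.94023e+6 + 3.44942e+7 ≈ 4.343e+7 dyn.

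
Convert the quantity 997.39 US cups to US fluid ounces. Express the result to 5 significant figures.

7979.1 US fl oz

1 US cup = 8.00000 US fluid ounces.
So 997.39 × 8.00000 ≈ 7979.1 US fl oz.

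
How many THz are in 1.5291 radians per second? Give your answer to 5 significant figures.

2.4336 × 10^-13 terahertz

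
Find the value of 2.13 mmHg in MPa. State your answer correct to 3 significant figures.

1 millimeter of mercury = 0.000133322 MPa.
Then 2.13 × 0.000133322 ≈ 0.000284 MPa.

0.000284 MPa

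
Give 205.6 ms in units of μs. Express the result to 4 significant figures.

205600 μs

1 millisecond = 1000.00 μs.
So 205.6 × 1000.00 ≈ 205600 μs.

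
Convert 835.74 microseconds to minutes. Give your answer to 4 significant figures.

1.393e-5 minutes

1 μs = 1.66667e-8 min.
So 835.74 × 1.66667e-8 ≈ 1.393e-5 min.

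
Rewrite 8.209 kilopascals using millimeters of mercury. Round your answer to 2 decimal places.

1 kilopascal = 7.50062 millimeters of mercury.
8.209 × 7.50062 ≈ 61.57 mmHg.

61.57 millimeters of mercury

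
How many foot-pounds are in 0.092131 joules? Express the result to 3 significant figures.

1 joule = 0.737562 ft·lbf.
Then 0.092131 × 0.737562 ≈ 0.0680 ft·lbf.

0.0680 ft·lbf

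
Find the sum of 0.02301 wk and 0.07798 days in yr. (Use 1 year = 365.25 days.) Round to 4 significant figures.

0.02301 wk = 0.000440986 yr and 0.07798 d = 0.000213498 yr.
0.000440986 + 0.000213498 ≈ 0.0006545 yr.

0.0006545 yr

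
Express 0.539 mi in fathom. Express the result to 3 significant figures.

1 mi = 880.000 fathom.
0.539 × 880.000 ≈ 474 fathom.

474 fathom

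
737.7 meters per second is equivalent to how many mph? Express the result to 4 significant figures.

1650 miles per hour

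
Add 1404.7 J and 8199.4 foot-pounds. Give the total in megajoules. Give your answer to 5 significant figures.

0.012522 megajoules

1404.7 J = 0.00140470 MJ and 8199.4 ft·lbf = 0.0111169 MJ.
0.00140470 + 0.0111169 ≈ 0.012522 MJ.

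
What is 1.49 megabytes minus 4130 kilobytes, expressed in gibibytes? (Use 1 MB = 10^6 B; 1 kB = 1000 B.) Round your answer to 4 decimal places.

-0.0025 GiB

1.49 MB = 0.00138767 GiB and 4130 kB = 0.00384636 GiB.
0.00138767 − 0.00384636 ≈ -0.0025 GiB.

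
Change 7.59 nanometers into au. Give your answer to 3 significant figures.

5.07 × 10^-20 au

1 nm = 6.68459 × 10^-21 astronomical units.
So 7.59 × 6.68459 × 10^-21 ≈ 5.07 × 10^-20 au.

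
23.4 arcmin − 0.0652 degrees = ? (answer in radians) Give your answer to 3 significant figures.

0.00567 radians

23.4 arcmin = 0.00680678 rad and 0.0652 ° = 0.00113795 rad.
0.00680678 − 0.00113795 ≈ 0.00567 rad.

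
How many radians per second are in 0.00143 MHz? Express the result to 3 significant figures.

1 MHz = 6.28319 × 10^6 radians per second.
0.00143 × 6.28319 × 10^6 ≈ 8980 rad/s.

8980 rad/s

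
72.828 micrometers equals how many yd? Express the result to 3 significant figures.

7.96 × 10^-5 yd

1 micrometer = 1.09361 × 10^-6 yd.
Then 72.828 × 1.09361 × 10^-6 ≈ 7.96 × 10^-5 yd.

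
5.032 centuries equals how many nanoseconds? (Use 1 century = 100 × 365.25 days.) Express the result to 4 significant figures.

1.588 × 10^19 ns

1 century = 3.15576 × 10^18 nanoseconds.
Thus 5.032 × 3.15576 × 10^18 ≈ 1.588 × 10^19 ns.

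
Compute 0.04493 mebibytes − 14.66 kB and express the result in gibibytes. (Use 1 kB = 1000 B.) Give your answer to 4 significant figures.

3.022 × 10^-5 GiB

0.04493 MiB = 4.38770 × 10^-5 GiB and 14.66 kB = 1.36532 × 10^-5 GiB.
4.38770 × 10^-5 − 1.36532 × 10^-5 ≈ 3.022 × 10^-5 GiB.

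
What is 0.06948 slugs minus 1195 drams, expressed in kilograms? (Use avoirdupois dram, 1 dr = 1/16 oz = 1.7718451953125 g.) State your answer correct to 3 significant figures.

-1.10 kg

0.06948 slug = 1.01398 kg and 1195 dr = 2.11736 kg.
1.01398 − 2.11736 ≈ -1.10 kg.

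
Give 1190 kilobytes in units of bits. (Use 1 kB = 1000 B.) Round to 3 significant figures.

9.52e+6 bit

1 kilobyte = 8000.00 bit.
Then 1190 × 8000.00 ≈ 9.52e+6 bit.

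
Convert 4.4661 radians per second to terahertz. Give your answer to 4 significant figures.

7.108 × 10^-13 terahertz

1 radian per second = 1.59155 × 10^-13 THz.
Thus 4.4661 × 1.59155 × 10^-13 ≈ 7.108 × 10^-13 THz.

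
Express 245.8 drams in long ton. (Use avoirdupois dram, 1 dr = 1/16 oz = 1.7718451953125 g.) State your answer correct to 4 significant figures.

1 dram = 1.74386e-6 long ton.
Then 245.8 × 1.74386e-6 ≈ 0.0004286 long ton.

0.0004286 long tons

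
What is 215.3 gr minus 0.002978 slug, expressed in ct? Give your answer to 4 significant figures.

215.3 gr = 69.7560 ct and 0.002978 slug = 217.303 ct.
69.7560 − 217.303 ≈ -147.5 ct.

-147.5 ct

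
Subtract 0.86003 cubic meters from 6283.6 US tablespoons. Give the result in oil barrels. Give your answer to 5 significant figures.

6283.6 US tbsp = 0.584412 bbl and 0.86003 m³ = 5.40943 bbl.
0.584412 − 5.40943 ≈ -4.8250 bbl.

-4.8250 bbl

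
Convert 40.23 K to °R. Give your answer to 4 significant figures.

72.41 °R

°R = K × 9/5.
Applying the formula gives 72.41 °R.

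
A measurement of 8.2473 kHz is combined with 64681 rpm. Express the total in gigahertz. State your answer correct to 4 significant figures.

8.2473 kHz = 8.24730 × 10^-6 GHz and 64681 rpm = 1.07802 × 10^-6 GHz.
8.24730 × 10^-6 + 1.07802 × 10^-6 ≈ 9.325 × 10^-6 GHz.

9.325 × 10^-6 GHz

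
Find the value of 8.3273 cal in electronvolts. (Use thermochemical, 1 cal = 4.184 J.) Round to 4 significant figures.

2.175 × 10^20 eV

1 calorie = 2.61145 × 10^19 electronvolts.
Thus 8.3273 × 2.61145 × 10^19 ≈ 2.175 × 10^20 eV.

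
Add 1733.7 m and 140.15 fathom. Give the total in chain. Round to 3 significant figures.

98.9 chain

1733.7 m = 86.1817 chain and 140.15 fathom = 12.7409 chain.
86.1817 + 12.7409 ≈ 98.9 chain.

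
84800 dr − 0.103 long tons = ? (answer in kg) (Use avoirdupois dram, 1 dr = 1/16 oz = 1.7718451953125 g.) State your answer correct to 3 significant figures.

45.6 kg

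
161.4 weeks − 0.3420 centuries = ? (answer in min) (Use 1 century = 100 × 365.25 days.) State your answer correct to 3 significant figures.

-1.64 × 10^7 minutes

161.4 wk = 1.62691 × 10^6 min and 0.3420 century = 1.79878 × 10^7 min.
1.62691 × 10^6 − 1.79878 × 10^7 ≈ -1.64 × 10^7 min.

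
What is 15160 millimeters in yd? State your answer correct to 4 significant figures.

16.58 yd

1 millimeter = 0.00109361 yd.
So 15160 × 0.00109361 ≈ 16.58 yd.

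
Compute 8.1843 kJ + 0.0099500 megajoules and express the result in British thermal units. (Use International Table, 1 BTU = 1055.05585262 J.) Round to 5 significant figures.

8.1843 kJ = 7.75722 BTU and 0.0099500 MJ = 9.43078 BTU.
7.75722 + 9.43078 ≈ 17.188 BTU.

17.188 British thermal units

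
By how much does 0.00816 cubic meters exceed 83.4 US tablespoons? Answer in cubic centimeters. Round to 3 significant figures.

0.00816 m³ = 8160.00 cm³ and 83.4 US tbsp = 1233.22 cm³.
8160.00 − 1233.22 ≈ 6930 cm³.

6930 cm³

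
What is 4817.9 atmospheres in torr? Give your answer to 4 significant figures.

3.662 × 10^6 torr

1 atmosphere = 760.000 torr.
So 4817.9 × 760.000 ≈ 3.662 × 10^6 torr.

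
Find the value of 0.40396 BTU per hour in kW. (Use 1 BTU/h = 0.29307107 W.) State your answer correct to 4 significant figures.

0.0001184 kW

1 BTU per hour = 0.000293071 kW.
Then 0.40396 × 0.000293071 ≈ 0.0001184 kW.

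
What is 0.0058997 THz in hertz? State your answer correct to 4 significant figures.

5.900e+9 Hz

1 terahertz = 1.00000e+12 Hz.
So 0.0058997 × 1.00000e+12 ≈ 5.900e+9 Hz.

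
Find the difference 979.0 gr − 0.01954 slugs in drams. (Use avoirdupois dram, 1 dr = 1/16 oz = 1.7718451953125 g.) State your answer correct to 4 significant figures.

979.0 gr = 35.8034 dr and 0.01954 slug = 160.942 dr.
35.8034 − 160.942 ≈ -125.1 dr.

-125.1 drams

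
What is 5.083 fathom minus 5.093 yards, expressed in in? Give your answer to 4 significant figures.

182.6 inches

5.083 fathom = 365.976 in and 5.093 yd = 183.348 in.
365.976 − 183.348 ≈ 182.6 in.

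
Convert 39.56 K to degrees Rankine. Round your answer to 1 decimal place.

71.2 degrees Rankine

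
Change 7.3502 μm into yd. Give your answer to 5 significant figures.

8.0383 × 10^-6 yd

1 micrometer = 1.09361 × 10^-6 yd.
Then 7.3502 × 1.09361 × 10^-6 ≈ 8.0383 × 10^-6 yd.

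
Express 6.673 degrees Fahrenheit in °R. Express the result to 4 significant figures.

°R = °F + 459.67.
Applying the formula gives 466.3 °R.

466.3 °R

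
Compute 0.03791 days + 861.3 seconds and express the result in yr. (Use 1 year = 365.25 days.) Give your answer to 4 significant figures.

0.03791 d = 0.000103792 yr and 861.3 s = 2.72930e-5 yr.
0.000103792 + 2.72930e-5 ≈ 0.0001311 yr.

0.0001311 yr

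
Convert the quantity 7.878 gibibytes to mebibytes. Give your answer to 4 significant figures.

1 GiB = 1024.00 mebibytes.
7.878 × 1024.00 ≈ 8067 MiB.

8067 MiB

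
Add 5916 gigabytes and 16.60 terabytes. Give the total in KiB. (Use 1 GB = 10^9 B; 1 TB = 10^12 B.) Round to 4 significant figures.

2.199e+10 KiB

5916 GB = 5.77734e+9 KiB and 16.60 TB = 1.62109e+10 KiB.
5.77734e+9 + 1.62109e+10 ≈ 2.199e+10 KiB.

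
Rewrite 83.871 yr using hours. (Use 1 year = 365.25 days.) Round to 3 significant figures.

1 year = 8766.00 h.
83.871 × 8766.00 ≈ 735000 h.

735000 hours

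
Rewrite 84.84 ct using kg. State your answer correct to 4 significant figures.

0.01697 kg

1 carat = 0.000200000 kilograms.
Then 84.84 × 0.000200000 ≈ 0.01697 kg.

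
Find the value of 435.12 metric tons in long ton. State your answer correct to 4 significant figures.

428.2 long ton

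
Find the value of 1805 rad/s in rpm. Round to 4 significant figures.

1 rad/s = 9.54930 rpm.
Thus 1805 × 9.54930 ≈ 17240 rpm.

17240 revolutions per minute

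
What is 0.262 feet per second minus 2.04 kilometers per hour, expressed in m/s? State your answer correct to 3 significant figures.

-0.487 meters per second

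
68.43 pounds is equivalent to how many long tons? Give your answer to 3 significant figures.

0.0305 long ton

1 pound = 0.000446429 long tons.
68.43 × 0.000446429 ≈ 0.0305 long ton.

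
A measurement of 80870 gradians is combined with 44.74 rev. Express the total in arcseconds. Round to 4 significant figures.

80870 grad = 2.62019e+8 arcsec and 44.74 rev = 5.79830e+7 arcsec.
2.62019e+8 + 5.79830e+7 ≈ 3.200e+8 arcsec.

3.200e+8 arcseconds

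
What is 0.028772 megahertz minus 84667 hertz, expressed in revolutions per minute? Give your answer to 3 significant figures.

-3.35 × 10^6 revolutions per minute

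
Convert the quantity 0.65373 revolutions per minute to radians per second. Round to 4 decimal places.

0.0685 rad/s

1 revolution per minute = 0.104720 radians per second.
Thus 0.65373 × 0.104720 ≈ 0.0685 rad/s.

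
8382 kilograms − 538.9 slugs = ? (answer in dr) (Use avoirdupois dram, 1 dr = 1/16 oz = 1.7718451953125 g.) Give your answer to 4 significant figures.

292000 drams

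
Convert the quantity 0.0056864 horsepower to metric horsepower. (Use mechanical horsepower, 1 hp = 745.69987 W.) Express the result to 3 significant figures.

0.00577 metric horsepower

1 hp = 1.01387 PS.
Then 0.0056864 × 1.01387 ≈ 0.00577 PS.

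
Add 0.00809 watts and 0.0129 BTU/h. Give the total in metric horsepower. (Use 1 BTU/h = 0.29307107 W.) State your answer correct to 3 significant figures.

1.61e-5 PS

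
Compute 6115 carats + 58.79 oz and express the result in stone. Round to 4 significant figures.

0.4550 st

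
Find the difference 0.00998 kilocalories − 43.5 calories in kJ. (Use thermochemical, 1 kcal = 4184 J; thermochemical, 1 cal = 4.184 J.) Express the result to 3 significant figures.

0.00998 kcal = 0.0417563 kJ and 43.5 cal = 0.182004 kJ.
0.0417563 − 0.182004 ≈ -0.140 kJ.

-0.140 kJ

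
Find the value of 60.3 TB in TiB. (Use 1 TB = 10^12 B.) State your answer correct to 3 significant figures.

54.8 tebibytes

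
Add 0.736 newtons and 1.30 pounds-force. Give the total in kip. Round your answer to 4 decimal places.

0.0015 kip

0.736 N = 0.000165459 kip and 1.30 lbf = 0.00130000 kip.
0.000165459 + 0.00130000 ≈ 0.0015 kip.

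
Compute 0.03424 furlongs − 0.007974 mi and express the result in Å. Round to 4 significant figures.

-5.945 × 10^10 Å

0.03424 furlong = 6.88799 × 10^10 Å and 0.007974 mi = 1.28329 × 10^11 Å.
6.88799 × 10^10 − 1.28329 × 10^11 ≈ -5.945 × 10^10 Å.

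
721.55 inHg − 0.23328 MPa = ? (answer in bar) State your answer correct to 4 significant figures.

721.55 inHg = 24.4345 bar and 0.23328 MPa = 2.33280 bar.
24.4345 − 2.33280 ≈ 22.10 bar.

22.10 bar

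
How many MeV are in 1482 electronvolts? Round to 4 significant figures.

0.001482 MeV

1 eV = 1.00000e-6 MeV.
So 1482 × 1.00000e-6 ≈ 0.001482 MeV.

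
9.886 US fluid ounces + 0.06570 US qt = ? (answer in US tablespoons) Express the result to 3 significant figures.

24.0 US tablespoons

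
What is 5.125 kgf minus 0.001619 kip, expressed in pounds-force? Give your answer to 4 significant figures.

9.680 pounds-force

5.125 kgf = 11.2987 lbf and 0.001619 kip = 1.61900 lbf.
11.2987 − 1.61900 ≈ 9.680 lbf.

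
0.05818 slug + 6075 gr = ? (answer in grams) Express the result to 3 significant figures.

0.05818 slug = 849.073 g and 6075 gr = 393.653 g.
849.073 + 393.653 ≈ 1240 g.

1240 g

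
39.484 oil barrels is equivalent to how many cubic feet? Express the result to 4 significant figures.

221.7 ft³

1 bbl = 5.61458 ft³.
So 39.484 × 5.61458 ≈ 221.7 ft³.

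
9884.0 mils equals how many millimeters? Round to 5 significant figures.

1 mil = 0.0254000 mm.
Then 9884.0 × 0.0254000 ≈ 251.05 mm.

251.05 millimeters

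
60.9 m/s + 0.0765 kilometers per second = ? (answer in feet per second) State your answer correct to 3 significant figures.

60.9 m/s = 199.803 ft/s and 0.0765 km/s = 250.984 ft/s.
199.803 + 250.984 ≈ 451 ft/s.

451 ft/s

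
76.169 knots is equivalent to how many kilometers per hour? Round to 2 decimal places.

141.06 km/h

1 kn = 1.85200 km/h.
76.169 × 1.85200 ≈ 141.06 km/h.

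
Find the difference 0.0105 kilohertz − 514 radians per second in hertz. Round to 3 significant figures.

-71.3 hertz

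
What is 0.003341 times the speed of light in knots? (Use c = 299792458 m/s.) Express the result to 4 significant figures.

1 c = 5.82750e+8 kn.
Then 0.003341 × 5.82750e+8 ≈ 1.947e+6 kn.

1.947e+6 kn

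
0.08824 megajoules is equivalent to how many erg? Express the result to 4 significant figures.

8.824e+11 erg

1 MJ = 1.00000e+13 erg.
Then 0.08824 × 1.00000e+13 ≈ 8.824e+11 erg.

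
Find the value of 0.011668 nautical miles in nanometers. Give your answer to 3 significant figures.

2.16 × 10^10 nanometers

1 nmi = 1.85200 × 10^12 nanometers.
So 0.011668 × 1.85200 × 10^12 ≈ 2.16 × 10^10 nm.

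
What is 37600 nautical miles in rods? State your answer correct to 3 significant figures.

1 nautical mile = 368.249 rod.
Then 37600 × 368.249 ≈ 1.38 × 10^7 rod.

1.38 × 10^7 rod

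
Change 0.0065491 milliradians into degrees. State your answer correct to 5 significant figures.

0.00037524 °

1 mrad = 0.0572958 degrees.
0.0065491 × 0.0572958 ≈ 0.00037524 °.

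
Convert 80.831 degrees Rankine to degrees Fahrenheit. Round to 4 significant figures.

°R = °F + 459.67.
Applying the formula gives -378.8 °F.

-378.8 °F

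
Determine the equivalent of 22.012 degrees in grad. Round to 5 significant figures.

24.458 gradians

1 degree = 1.11111 grad.
22.012 × 1.11111 ≈ 24.458 grad.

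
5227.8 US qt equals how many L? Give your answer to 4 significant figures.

1 US qt = 0.946353 L.
Thus 5227.8 × 0.946353 ≈ 4947 L.

4947 liters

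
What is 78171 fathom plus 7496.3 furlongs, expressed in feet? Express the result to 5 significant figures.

5.4166 × 10^6 ft

78171 fathom = 469026 ft and 7496.3 furlong = 4.94756 × 10^6 ft.
469026 + 4.94756 × 10^6 ≈ 5.4166 × 10^6 ft.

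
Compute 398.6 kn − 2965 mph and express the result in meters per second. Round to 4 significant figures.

-1120 meters per second

398.6 kn = 205.058 m/s and 2965 mph = 1325.47 m/s.
205.058 − 1325.47 ≈ -1120 m/s.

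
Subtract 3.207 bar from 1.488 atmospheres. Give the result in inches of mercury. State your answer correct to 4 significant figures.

-50.18 inches of mercury

1.488 atm = 44.5228 inHg and 3.207 bar = 94.7027 inHg.
44.5228 − 94.7027 ≈ -50.18 inHg.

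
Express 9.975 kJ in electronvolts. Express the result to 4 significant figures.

1 kJ = 6.24151e+21 electronvolts.
Thus 9.975 × 6.24151e+21 ≈ 6.226e+22 eV.

6.226e+22 electronvolts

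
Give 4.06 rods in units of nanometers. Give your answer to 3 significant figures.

1 rod = 5.02920 × 10^9 nm.
Thus 4.06 × 5.02920 × 10^9 ≈ 2.04 × 10^10 nm.

2.04 × 10^10 nanometers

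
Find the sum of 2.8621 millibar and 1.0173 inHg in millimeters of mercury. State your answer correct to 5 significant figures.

27.986 mmHg

2.8621 mbar = 2.14675 mmHg and 1.0173 inHg = 25.8394 mmHg.
2.14675 + 25.8394 ≈ 27.986 mmHg.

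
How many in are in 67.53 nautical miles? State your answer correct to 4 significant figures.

1 nmi = 72913.4 inches.
So 67.53 × 72913.4 ≈ 4.924 × 10^6 in.

4.924 × 10^6 in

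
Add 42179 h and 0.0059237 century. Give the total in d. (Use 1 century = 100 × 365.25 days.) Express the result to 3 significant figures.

1970 d

42179 h = 1757.46 d and 0.0059237 century = 216.363 d.
1757.46 + 216.363 ≈ 1970 d.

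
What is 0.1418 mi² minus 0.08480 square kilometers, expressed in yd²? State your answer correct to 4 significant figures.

0.1418 mi² = 439240 yd² and 0.08480 km² = 101420 yd².
439240 − 101420 ≈ 337800 yd².

337800 yd²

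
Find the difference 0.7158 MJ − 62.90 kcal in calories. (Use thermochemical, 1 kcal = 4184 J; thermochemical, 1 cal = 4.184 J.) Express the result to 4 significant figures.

108200 cal

0.7158 MJ = 171080 cal and 62.90 kcal = 62900.0 cal.
171080 − 62900.0 ≈ 108200 cal.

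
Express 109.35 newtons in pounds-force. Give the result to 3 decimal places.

1 newton = 0.224809 lbf.
Thus 109.35 × 0.224809 ≈ 24.583 lbf.

24.583 lbf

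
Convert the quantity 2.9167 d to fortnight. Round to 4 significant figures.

0.2083 fortnight

1 day = 0.0714286 fortnight.
Then 2.9167 × 0.0714286 ≈ 0.2083 fortnight.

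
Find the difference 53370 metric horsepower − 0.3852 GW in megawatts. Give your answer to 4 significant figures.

-345.9 MW

53370 PS = 39.2536 MW and 0.3852 GW = 385.200 MW.
39.2536 − 385.200 ≈ -345.9 MW.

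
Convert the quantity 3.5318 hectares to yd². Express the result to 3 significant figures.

1 hectare = 11959.9 yd².
Then 3.5318 × 11959.9 ≈ 42200 yd².

42200 yd²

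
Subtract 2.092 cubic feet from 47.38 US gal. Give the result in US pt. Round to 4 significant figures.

253.8 US pt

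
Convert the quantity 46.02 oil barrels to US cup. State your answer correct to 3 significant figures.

30900 US cup

1 bbl = 672.000 US cups.
Thus 46.02 × 672.000 ≈ 30900 US cup.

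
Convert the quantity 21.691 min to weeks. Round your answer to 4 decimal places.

1 min = 9.92063e-5 weeks.
So 21.691 × 9.92063e-5 ≈ 0.0022 wk.

0.0022 weeks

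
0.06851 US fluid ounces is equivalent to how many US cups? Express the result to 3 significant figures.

1 US fluid ounce = 0.125000 US cups.
0.06851 × 0.125000 ≈ 0.00856 US cup.

0.00856 US cup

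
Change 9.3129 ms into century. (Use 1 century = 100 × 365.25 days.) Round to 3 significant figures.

2.95e-12 century

1 millisecond = 3.16881e-13 century.
Then 9.3129 × 3.16881e-13 ≈ 2.95e-12 century.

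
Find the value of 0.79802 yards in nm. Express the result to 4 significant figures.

1 yard = 9.14400e+8 nm.
So 0.79802 × 9.14400e+8 ≈ 7.297e+8 nm.

7.297e+8 nm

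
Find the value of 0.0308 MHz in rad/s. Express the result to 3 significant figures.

1 megahertz = 6.28319 × 10^6 rad/s.
0.0308 × 6.28319 × 10^6 ≈ 194000 rad/s.

194000 rad/s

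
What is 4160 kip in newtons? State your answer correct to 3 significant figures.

1 kip = 4448.22 newtons.
4160 × 4448.22 ≈ 1.85e+7 N.

1.85e+7 N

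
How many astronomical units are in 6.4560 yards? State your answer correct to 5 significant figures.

3.9462 × 10^-11 au

1 yard = 6.11239 × 10^-12 au.
Thus 6.4560 × 6.11239 × 10^-12 ≈ 3.9462 × 10^-11 au.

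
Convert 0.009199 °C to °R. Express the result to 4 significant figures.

491.7 °R

°R = (°C + 273.15) × 9/5.
Applying the formula gives 491.7 °R.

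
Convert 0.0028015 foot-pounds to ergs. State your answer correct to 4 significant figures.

1 foot-pound = 1.35582e+7 ergs.
Then 0.0028015 × 1.35582e+7 ≈ 37980 erg.

37980 erg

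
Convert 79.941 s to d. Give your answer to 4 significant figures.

1 second = 1.15741 × 10^-5 d.
79.941 × 1.15741 × 10^-5 ≈ 0.0009252 d.

0.0009252 days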